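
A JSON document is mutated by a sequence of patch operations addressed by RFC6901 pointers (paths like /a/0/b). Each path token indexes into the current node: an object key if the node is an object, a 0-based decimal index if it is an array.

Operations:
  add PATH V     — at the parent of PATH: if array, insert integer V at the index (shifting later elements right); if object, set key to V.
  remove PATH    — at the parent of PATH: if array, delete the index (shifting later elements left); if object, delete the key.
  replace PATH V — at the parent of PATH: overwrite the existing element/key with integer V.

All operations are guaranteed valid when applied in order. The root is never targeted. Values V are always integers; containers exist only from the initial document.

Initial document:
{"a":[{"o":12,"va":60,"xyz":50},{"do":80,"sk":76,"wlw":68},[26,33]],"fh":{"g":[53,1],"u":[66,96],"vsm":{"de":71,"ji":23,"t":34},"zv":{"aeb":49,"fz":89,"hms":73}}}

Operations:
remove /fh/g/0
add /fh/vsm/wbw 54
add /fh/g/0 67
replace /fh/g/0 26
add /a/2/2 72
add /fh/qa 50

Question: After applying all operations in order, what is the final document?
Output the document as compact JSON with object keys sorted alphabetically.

After op 1 (remove /fh/g/0): {"a":[{"o":12,"va":60,"xyz":50},{"do":80,"sk":76,"wlw":68},[26,33]],"fh":{"g":[1],"u":[66,96],"vsm":{"de":71,"ji":23,"t":34},"zv":{"aeb":49,"fz":89,"hms":73}}}
After op 2 (add /fh/vsm/wbw 54): {"a":[{"o":12,"va":60,"xyz":50},{"do":80,"sk":76,"wlw":68},[26,33]],"fh":{"g":[1],"u":[66,96],"vsm":{"de":71,"ji":23,"t":34,"wbw":54},"zv":{"aeb":49,"fz":89,"hms":73}}}
After op 3 (add /fh/g/0 67): {"a":[{"o":12,"va":60,"xyz":50},{"do":80,"sk":76,"wlw":68},[26,33]],"fh":{"g":[67,1],"u":[66,96],"vsm":{"de":71,"ji":23,"t":34,"wbw":54},"zv":{"aeb":49,"fz":89,"hms":73}}}
After op 4 (replace /fh/g/0 26): {"a":[{"o":12,"va":60,"xyz":50},{"do":80,"sk":76,"wlw":68},[26,33]],"fh":{"g":[26,1],"u":[66,96],"vsm":{"de":71,"ji":23,"t":34,"wbw":54},"zv":{"aeb":49,"fz":89,"hms":73}}}
After op 5 (add /a/2/2 72): {"a":[{"o":12,"va":60,"xyz":50},{"do":80,"sk":76,"wlw":68},[26,33,72]],"fh":{"g":[26,1],"u":[66,96],"vsm":{"de":71,"ji":23,"t":34,"wbw":54},"zv":{"aeb":49,"fz":89,"hms":73}}}
After op 6 (add /fh/qa 50): {"a":[{"o":12,"va":60,"xyz":50},{"do":80,"sk":76,"wlw":68},[26,33,72]],"fh":{"g":[26,1],"qa":50,"u":[66,96],"vsm":{"de":71,"ji":23,"t":34,"wbw":54},"zv":{"aeb":49,"fz":89,"hms":73}}}

Answer: {"a":[{"o":12,"va":60,"xyz":50},{"do":80,"sk":76,"wlw":68},[26,33,72]],"fh":{"g":[26,1],"qa":50,"u":[66,96],"vsm":{"de":71,"ji":23,"t":34,"wbw":54},"zv":{"aeb":49,"fz":89,"hms":73}}}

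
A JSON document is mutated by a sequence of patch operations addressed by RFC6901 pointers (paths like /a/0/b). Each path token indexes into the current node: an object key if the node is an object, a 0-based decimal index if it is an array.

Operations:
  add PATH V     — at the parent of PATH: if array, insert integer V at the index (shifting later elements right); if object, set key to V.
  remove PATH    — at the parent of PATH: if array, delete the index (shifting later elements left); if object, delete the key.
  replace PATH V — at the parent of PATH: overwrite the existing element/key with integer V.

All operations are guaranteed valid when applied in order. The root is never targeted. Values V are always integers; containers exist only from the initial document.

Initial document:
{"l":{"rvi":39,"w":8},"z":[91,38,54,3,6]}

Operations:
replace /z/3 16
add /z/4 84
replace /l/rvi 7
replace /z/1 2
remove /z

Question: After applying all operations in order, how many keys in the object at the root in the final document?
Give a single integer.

After op 1 (replace /z/3 16): {"l":{"rvi":39,"w":8},"z":[91,38,54,16,6]}
After op 2 (add /z/4 84): {"l":{"rvi":39,"w":8},"z":[91,38,54,16,84,6]}
After op 3 (replace /l/rvi 7): {"l":{"rvi":7,"w":8},"z":[91,38,54,16,84,6]}
After op 4 (replace /z/1 2): {"l":{"rvi":7,"w":8},"z":[91,2,54,16,84,6]}
After op 5 (remove /z): {"l":{"rvi":7,"w":8}}
Size at the root: 1

Answer: 1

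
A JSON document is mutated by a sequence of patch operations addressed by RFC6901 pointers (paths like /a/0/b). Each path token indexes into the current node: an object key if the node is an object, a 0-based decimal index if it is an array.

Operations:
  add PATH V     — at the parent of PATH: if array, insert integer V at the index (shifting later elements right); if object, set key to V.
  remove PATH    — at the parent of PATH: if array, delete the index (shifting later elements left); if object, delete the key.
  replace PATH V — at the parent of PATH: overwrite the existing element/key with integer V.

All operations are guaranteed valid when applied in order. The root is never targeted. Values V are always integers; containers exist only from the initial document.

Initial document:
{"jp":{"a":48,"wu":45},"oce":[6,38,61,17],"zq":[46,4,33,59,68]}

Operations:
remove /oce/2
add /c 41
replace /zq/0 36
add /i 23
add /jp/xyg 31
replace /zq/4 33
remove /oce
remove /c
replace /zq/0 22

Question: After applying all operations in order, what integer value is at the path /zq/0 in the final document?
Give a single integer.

After op 1 (remove /oce/2): {"jp":{"a":48,"wu":45},"oce":[6,38,17],"zq":[46,4,33,59,68]}
After op 2 (add /c 41): {"c":41,"jp":{"a":48,"wu":45},"oce":[6,38,17],"zq":[46,4,33,59,68]}
After op 3 (replace /zq/0 36): {"c":41,"jp":{"a":48,"wu":45},"oce":[6,38,17],"zq":[36,4,33,59,68]}
After op 4 (add /i 23): {"c":41,"i":23,"jp":{"a":48,"wu":45},"oce":[6,38,17],"zq":[36,4,33,59,68]}
After op 5 (add /jp/xyg 31): {"c":41,"i":23,"jp":{"a":48,"wu":45,"xyg":31},"oce":[6,38,17],"zq":[36,4,33,59,68]}
After op 6 (replace /zq/4 33): {"c":41,"i":23,"jp":{"a":48,"wu":45,"xyg":31},"oce":[6,38,17],"zq":[36,4,33,59,33]}
After op 7 (remove /oce): {"c":41,"i":23,"jp":{"a":48,"wu":45,"xyg":31},"zq":[36,4,33,59,33]}
After op 8 (remove /c): {"i":23,"jp":{"a":48,"wu":45,"xyg":31},"zq":[36,4,33,59,33]}
After op 9 (replace /zq/0 22): {"i":23,"jp":{"a":48,"wu":45,"xyg":31},"zq":[22,4,33,59,33]}
Value at /zq/0: 22

Answer: 22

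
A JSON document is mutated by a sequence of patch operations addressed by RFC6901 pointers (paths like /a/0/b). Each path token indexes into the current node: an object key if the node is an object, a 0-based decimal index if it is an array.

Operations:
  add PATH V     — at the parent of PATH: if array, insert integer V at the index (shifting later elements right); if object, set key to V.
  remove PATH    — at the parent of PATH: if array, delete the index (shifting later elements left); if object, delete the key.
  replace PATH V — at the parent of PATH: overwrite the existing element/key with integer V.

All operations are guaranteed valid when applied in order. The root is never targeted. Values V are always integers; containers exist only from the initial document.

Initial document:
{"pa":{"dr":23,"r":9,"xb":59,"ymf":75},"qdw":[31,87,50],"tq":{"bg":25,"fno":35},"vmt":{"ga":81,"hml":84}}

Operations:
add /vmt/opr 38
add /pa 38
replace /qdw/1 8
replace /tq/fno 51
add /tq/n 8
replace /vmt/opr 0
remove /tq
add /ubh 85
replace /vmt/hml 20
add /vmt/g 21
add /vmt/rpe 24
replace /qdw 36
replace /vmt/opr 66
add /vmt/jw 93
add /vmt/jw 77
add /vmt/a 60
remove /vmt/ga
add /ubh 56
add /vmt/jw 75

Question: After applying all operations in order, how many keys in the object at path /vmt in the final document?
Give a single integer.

Answer: 6

Derivation:
After op 1 (add /vmt/opr 38): {"pa":{"dr":23,"r":9,"xb":59,"ymf":75},"qdw":[31,87,50],"tq":{"bg":25,"fno":35},"vmt":{"ga":81,"hml":84,"opr":38}}
After op 2 (add /pa 38): {"pa":38,"qdw":[31,87,50],"tq":{"bg":25,"fno":35},"vmt":{"ga":81,"hml":84,"opr":38}}
After op 3 (replace /qdw/1 8): {"pa":38,"qdw":[31,8,50],"tq":{"bg":25,"fno":35},"vmt":{"ga":81,"hml":84,"opr":38}}
After op 4 (replace /tq/fno 51): {"pa":38,"qdw":[31,8,50],"tq":{"bg":25,"fno":51},"vmt":{"ga":81,"hml":84,"opr":38}}
After op 5 (add /tq/n 8): {"pa":38,"qdw":[31,8,50],"tq":{"bg":25,"fno":51,"n":8},"vmt":{"ga":81,"hml":84,"opr":38}}
After op 6 (replace /vmt/opr 0): {"pa":38,"qdw":[31,8,50],"tq":{"bg":25,"fno":51,"n":8},"vmt":{"ga":81,"hml":84,"opr":0}}
After op 7 (remove /tq): {"pa":38,"qdw":[31,8,50],"vmt":{"ga":81,"hml":84,"opr":0}}
After op 8 (add /ubh 85): {"pa":38,"qdw":[31,8,50],"ubh":85,"vmt":{"ga":81,"hml":84,"opr":0}}
After op 9 (replace /vmt/hml 20): {"pa":38,"qdw":[31,8,50],"ubh":85,"vmt":{"ga":81,"hml":20,"opr":0}}
After op 10 (add /vmt/g 21): {"pa":38,"qdw":[31,8,50],"ubh":85,"vmt":{"g":21,"ga":81,"hml":20,"opr":0}}
After op 11 (add /vmt/rpe 24): {"pa":38,"qdw":[31,8,50],"ubh":85,"vmt":{"g":21,"ga":81,"hml":20,"opr":0,"rpe":24}}
After op 12 (replace /qdw 36): {"pa":38,"qdw":36,"ubh":85,"vmt":{"g":21,"ga":81,"hml":20,"opr":0,"rpe":24}}
After op 13 (replace /vmt/opr 66): {"pa":38,"qdw":36,"ubh":85,"vmt":{"g":21,"ga":81,"hml":20,"opr":66,"rpe":24}}
After op 14 (add /vmt/jw 93): {"pa":38,"qdw":36,"ubh":85,"vmt":{"g":21,"ga":81,"hml":20,"jw":93,"opr":66,"rpe":24}}
After op 15 (add /vmt/jw 77): {"pa":38,"qdw":36,"ubh":85,"vmt":{"g":21,"ga":81,"hml":20,"jw":77,"opr":66,"rpe":24}}
After op 16 (add /vmt/a 60): {"pa":38,"qdw":36,"ubh":85,"vmt":{"a":60,"g":21,"ga":81,"hml":20,"jw":77,"opr":66,"rpe":24}}
After op 17 (remove /vmt/ga): {"pa":38,"qdw":36,"ubh":85,"vmt":{"a":60,"g":21,"hml":20,"jw":77,"opr":66,"rpe":24}}
After op 18 (add /ubh 56): {"pa":38,"qdw":36,"ubh":56,"vmt":{"a":60,"g":21,"hml":20,"jw":77,"opr":66,"rpe":24}}
After op 19 (add /vmt/jw 75): {"pa":38,"qdw":36,"ubh":56,"vmt":{"a":60,"g":21,"hml":20,"jw":75,"opr":66,"rpe":24}}
Size at path /vmt: 6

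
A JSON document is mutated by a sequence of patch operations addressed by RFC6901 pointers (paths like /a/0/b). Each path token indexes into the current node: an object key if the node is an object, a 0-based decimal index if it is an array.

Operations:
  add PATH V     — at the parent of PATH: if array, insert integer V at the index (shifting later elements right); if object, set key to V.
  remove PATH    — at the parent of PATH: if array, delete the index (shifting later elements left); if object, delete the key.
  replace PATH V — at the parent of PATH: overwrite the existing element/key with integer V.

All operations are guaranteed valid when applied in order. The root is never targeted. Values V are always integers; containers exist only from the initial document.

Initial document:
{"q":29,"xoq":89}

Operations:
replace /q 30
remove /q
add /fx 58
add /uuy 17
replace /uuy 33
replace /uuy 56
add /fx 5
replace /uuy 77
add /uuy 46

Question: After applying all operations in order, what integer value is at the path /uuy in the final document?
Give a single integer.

Answer: 46

Derivation:
After op 1 (replace /q 30): {"q":30,"xoq":89}
After op 2 (remove /q): {"xoq":89}
After op 3 (add /fx 58): {"fx":58,"xoq":89}
After op 4 (add /uuy 17): {"fx":58,"uuy":17,"xoq":89}
After op 5 (replace /uuy 33): {"fx":58,"uuy":33,"xoq":89}
After op 6 (replace /uuy 56): {"fx":58,"uuy":56,"xoq":89}
After op 7 (add /fx 5): {"fx":5,"uuy":56,"xoq":89}
After op 8 (replace /uuy 77): {"fx":5,"uuy":77,"xoq":89}
After op 9 (add /uuy 46): {"fx":5,"uuy":46,"xoq":89}
Value at /uuy: 46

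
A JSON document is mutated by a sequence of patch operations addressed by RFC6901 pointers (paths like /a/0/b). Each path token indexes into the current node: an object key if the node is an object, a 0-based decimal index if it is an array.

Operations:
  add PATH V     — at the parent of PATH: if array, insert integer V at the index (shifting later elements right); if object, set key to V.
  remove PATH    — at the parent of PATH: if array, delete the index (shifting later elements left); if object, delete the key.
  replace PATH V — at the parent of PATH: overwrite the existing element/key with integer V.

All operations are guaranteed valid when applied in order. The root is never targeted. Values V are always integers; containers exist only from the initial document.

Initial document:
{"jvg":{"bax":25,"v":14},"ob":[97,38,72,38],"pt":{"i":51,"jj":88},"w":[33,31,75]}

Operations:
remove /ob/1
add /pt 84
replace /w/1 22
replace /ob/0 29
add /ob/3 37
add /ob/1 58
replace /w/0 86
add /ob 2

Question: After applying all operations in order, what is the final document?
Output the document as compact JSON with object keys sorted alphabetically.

After op 1 (remove /ob/1): {"jvg":{"bax":25,"v":14},"ob":[97,72,38],"pt":{"i":51,"jj":88},"w":[33,31,75]}
After op 2 (add /pt 84): {"jvg":{"bax":25,"v":14},"ob":[97,72,38],"pt":84,"w":[33,31,75]}
After op 3 (replace /w/1 22): {"jvg":{"bax":25,"v":14},"ob":[97,72,38],"pt":84,"w":[33,22,75]}
After op 4 (replace /ob/0 29): {"jvg":{"bax":25,"v":14},"ob":[29,72,38],"pt":84,"w":[33,22,75]}
After op 5 (add /ob/3 37): {"jvg":{"bax":25,"v":14},"ob":[29,72,38,37],"pt":84,"w":[33,22,75]}
After op 6 (add /ob/1 58): {"jvg":{"bax":25,"v":14},"ob":[29,58,72,38,37],"pt":84,"w":[33,22,75]}
After op 7 (replace /w/0 86): {"jvg":{"bax":25,"v":14},"ob":[29,58,72,38,37],"pt":84,"w":[86,22,75]}
After op 8 (add /ob 2): {"jvg":{"bax":25,"v":14},"ob":2,"pt":84,"w":[86,22,75]}

Answer: {"jvg":{"bax":25,"v":14},"ob":2,"pt":84,"w":[86,22,75]}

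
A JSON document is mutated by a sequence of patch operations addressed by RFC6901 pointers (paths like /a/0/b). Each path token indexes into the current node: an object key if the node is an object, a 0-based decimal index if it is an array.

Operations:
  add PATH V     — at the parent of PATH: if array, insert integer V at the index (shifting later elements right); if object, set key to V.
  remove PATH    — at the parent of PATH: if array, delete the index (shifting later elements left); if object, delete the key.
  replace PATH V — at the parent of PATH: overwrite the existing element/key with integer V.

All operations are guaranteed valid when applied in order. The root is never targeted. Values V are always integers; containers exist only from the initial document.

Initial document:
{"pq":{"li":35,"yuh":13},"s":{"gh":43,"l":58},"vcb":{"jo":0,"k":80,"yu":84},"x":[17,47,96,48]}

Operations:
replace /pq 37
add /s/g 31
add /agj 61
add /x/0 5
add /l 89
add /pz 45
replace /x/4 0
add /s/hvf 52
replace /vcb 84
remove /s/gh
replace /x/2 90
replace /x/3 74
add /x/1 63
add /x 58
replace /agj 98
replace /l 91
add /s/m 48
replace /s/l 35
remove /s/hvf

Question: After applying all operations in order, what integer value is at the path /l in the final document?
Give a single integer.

Answer: 91

Derivation:
After op 1 (replace /pq 37): {"pq":37,"s":{"gh":43,"l":58},"vcb":{"jo":0,"k":80,"yu":84},"x":[17,47,96,48]}
After op 2 (add /s/g 31): {"pq":37,"s":{"g":31,"gh":43,"l":58},"vcb":{"jo":0,"k":80,"yu":84},"x":[17,47,96,48]}
After op 3 (add /agj 61): {"agj":61,"pq":37,"s":{"g":31,"gh":43,"l":58},"vcb":{"jo":0,"k":80,"yu":84},"x":[17,47,96,48]}
After op 4 (add /x/0 5): {"agj":61,"pq":37,"s":{"g":31,"gh":43,"l":58},"vcb":{"jo":0,"k":80,"yu":84},"x":[5,17,47,96,48]}
After op 5 (add /l 89): {"agj":61,"l":89,"pq":37,"s":{"g":31,"gh":43,"l":58},"vcb":{"jo":0,"k":80,"yu":84},"x":[5,17,47,96,48]}
After op 6 (add /pz 45): {"agj":61,"l":89,"pq":37,"pz":45,"s":{"g":31,"gh":43,"l":58},"vcb":{"jo":0,"k":80,"yu":84},"x":[5,17,47,96,48]}
After op 7 (replace /x/4 0): {"agj":61,"l":89,"pq":37,"pz":45,"s":{"g":31,"gh":43,"l":58},"vcb":{"jo":0,"k":80,"yu":84},"x":[5,17,47,96,0]}
After op 8 (add /s/hvf 52): {"agj":61,"l":89,"pq":37,"pz":45,"s":{"g":31,"gh":43,"hvf":52,"l":58},"vcb":{"jo":0,"k":80,"yu":84},"x":[5,17,47,96,0]}
After op 9 (replace /vcb 84): {"agj":61,"l":89,"pq":37,"pz":45,"s":{"g":31,"gh":43,"hvf":52,"l":58},"vcb":84,"x":[5,17,47,96,0]}
After op 10 (remove /s/gh): {"agj":61,"l":89,"pq":37,"pz":45,"s":{"g":31,"hvf":52,"l":58},"vcb":84,"x":[5,17,47,96,0]}
After op 11 (replace /x/2 90): {"agj":61,"l":89,"pq":37,"pz":45,"s":{"g":31,"hvf":52,"l":58},"vcb":84,"x":[5,17,90,96,0]}
After op 12 (replace /x/3 74): {"agj":61,"l":89,"pq":37,"pz":45,"s":{"g":31,"hvf":52,"l":58},"vcb":84,"x":[5,17,90,74,0]}
After op 13 (add /x/1 63): {"agj":61,"l":89,"pq":37,"pz":45,"s":{"g":31,"hvf":52,"l":58},"vcb":84,"x":[5,63,17,90,74,0]}
After op 14 (add /x 58): {"agj":61,"l":89,"pq":37,"pz":45,"s":{"g":31,"hvf":52,"l":58},"vcb":84,"x":58}
After op 15 (replace /agj 98): {"agj":98,"l":89,"pq":37,"pz":45,"s":{"g":31,"hvf":52,"l":58},"vcb":84,"x":58}
After op 16 (replace /l 91): {"agj":98,"l":91,"pq":37,"pz":45,"s":{"g":31,"hvf":52,"l":58},"vcb":84,"x":58}
After op 17 (add /s/m 48): {"agj":98,"l":91,"pq":37,"pz":45,"s":{"g":31,"hvf":52,"l":58,"m":48},"vcb":84,"x":58}
After op 18 (replace /s/l 35): {"agj":98,"l":91,"pq":37,"pz":45,"s":{"g":31,"hvf":52,"l":35,"m":48},"vcb":84,"x":58}
After op 19 (remove /s/hvf): {"agj":98,"l":91,"pq":37,"pz":45,"s":{"g":31,"l":35,"m":48},"vcb":84,"x":58}
Value at /l: 91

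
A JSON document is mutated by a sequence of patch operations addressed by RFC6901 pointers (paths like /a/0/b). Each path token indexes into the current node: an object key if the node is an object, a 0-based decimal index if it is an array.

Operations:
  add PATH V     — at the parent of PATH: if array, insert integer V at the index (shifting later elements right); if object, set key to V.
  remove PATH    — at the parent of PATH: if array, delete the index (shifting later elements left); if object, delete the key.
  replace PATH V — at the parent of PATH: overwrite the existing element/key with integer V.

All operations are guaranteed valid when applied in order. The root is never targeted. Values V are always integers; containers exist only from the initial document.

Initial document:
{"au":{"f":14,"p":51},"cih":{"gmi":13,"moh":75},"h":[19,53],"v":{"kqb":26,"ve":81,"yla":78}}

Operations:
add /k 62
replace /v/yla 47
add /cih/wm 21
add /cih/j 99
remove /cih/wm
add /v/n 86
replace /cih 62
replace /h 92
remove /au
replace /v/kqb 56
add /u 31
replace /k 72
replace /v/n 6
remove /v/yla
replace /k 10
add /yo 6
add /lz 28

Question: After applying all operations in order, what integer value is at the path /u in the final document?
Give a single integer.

Answer: 31

Derivation:
After op 1 (add /k 62): {"au":{"f":14,"p":51},"cih":{"gmi":13,"moh":75},"h":[19,53],"k":62,"v":{"kqb":26,"ve":81,"yla":78}}
After op 2 (replace /v/yla 47): {"au":{"f":14,"p":51},"cih":{"gmi":13,"moh":75},"h":[19,53],"k":62,"v":{"kqb":26,"ve":81,"yla":47}}
After op 3 (add /cih/wm 21): {"au":{"f":14,"p":51},"cih":{"gmi":13,"moh":75,"wm":21},"h":[19,53],"k":62,"v":{"kqb":26,"ve":81,"yla":47}}
After op 4 (add /cih/j 99): {"au":{"f":14,"p":51},"cih":{"gmi":13,"j":99,"moh":75,"wm":21},"h":[19,53],"k":62,"v":{"kqb":26,"ve":81,"yla":47}}
After op 5 (remove /cih/wm): {"au":{"f":14,"p":51},"cih":{"gmi":13,"j":99,"moh":75},"h":[19,53],"k":62,"v":{"kqb":26,"ve":81,"yla":47}}
After op 6 (add /v/n 86): {"au":{"f":14,"p":51},"cih":{"gmi":13,"j":99,"moh":75},"h":[19,53],"k":62,"v":{"kqb":26,"n":86,"ve":81,"yla":47}}
After op 7 (replace /cih 62): {"au":{"f":14,"p":51},"cih":62,"h":[19,53],"k":62,"v":{"kqb":26,"n":86,"ve":81,"yla":47}}
After op 8 (replace /h 92): {"au":{"f":14,"p":51},"cih":62,"h":92,"k":62,"v":{"kqb":26,"n":86,"ve":81,"yla":47}}
After op 9 (remove /au): {"cih":62,"h":92,"k":62,"v":{"kqb":26,"n":86,"ve":81,"yla":47}}
After op 10 (replace /v/kqb 56): {"cih":62,"h":92,"k":62,"v":{"kqb":56,"n":86,"ve":81,"yla":47}}
After op 11 (add /u 31): {"cih":62,"h":92,"k":62,"u":31,"v":{"kqb":56,"n":86,"ve":81,"yla":47}}
After op 12 (replace /k 72): {"cih":62,"h":92,"k":72,"u":31,"v":{"kqb":56,"n":86,"ve":81,"yla":47}}
After op 13 (replace /v/n 6): {"cih":62,"h":92,"k":72,"u":31,"v":{"kqb":56,"n":6,"ve":81,"yla":47}}
After op 14 (remove /v/yla): {"cih":62,"h":92,"k":72,"u":31,"v":{"kqb":56,"n":6,"ve":81}}
After op 15 (replace /k 10): {"cih":62,"h":92,"k":10,"u":31,"v":{"kqb":56,"n":6,"ve":81}}
After op 16 (add /yo 6): {"cih":62,"h":92,"k":10,"u":31,"v":{"kqb":56,"n":6,"ve":81},"yo":6}
After op 17 (add /lz 28): {"cih":62,"h":92,"k":10,"lz":28,"u":31,"v":{"kqb":56,"n":6,"ve":81},"yo":6}
Value at /u: 31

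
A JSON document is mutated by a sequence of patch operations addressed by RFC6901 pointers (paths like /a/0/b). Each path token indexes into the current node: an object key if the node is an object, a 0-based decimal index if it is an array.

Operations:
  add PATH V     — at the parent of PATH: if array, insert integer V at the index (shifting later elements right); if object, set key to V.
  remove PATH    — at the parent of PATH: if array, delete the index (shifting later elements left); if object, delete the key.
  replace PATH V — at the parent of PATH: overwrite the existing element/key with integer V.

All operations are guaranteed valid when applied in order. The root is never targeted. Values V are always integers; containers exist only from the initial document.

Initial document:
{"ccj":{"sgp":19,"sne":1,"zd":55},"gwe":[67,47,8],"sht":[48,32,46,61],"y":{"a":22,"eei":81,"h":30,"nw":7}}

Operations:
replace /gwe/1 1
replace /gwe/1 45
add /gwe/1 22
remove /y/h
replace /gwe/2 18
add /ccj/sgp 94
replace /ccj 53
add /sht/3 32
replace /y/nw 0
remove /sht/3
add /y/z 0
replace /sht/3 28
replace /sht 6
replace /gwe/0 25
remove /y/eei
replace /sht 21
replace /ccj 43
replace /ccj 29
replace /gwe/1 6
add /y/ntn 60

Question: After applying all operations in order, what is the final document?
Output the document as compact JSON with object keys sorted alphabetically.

After op 1 (replace /gwe/1 1): {"ccj":{"sgp":19,"sne":1,"zd":55},"gwe":[67,1,8],"sht":[48,32,46,61],"y":{"a":22,"eei":81,"h":30,"nw":7}}
After op 2 (replace /gwe/1 45): {"ccj":{"sgp":19,"sne":1,"zd":55},"gwe":[67,45,8],"sht":[48,32,46,61],"y":{"a":22,"eei":81,"h":30,"nw":7}}
After op 3 (add /gwe/1 22): {"ccj":{"sgp":19,"sne":1,"zd":55},"gwe":[67,22,45,8],"sht":[48,32,46,61],"y":{"a":22,"eei":81,"h":30,"nw":7}}
After op 4 (remove /y/h): {"ccj":{"sgp":19,"sne":1,"zd":55},"gwe":[67,22,45,8],"sht":[48,32,46,61],"y":{"a":22,"eei":81,"nw":7}}
After op 5 (replace /gwe/2 18): {"ccj":{"sgp":19,"sne":1,"zd":55},"gwe":[67,22,18,8],"sht":[48,32,46,61],"y":{"a":22,"eei":81,"nw":7}}
After op 6 (add /ccj/sgp 94): {"ccj":{"sgp":94,"sne":1,"zd":55},"gwe":[67,22,18,8],"sht":[48,32,46,61],"y":{"a":22,"eei":81,"nw":7}}
After op 7 (replace /ccj 53): {"ccj":53,"gwe":[67,22,18,8],"sht":[48,32,46,61],"y":{"a":22,"eei":81,"nw":7}}
After op 8 (add /sht/3 32): {"ccj":53,"gwe":[67,22,18,8],"sht":[48,32,46,32,61],"y":{"a":22,"eei":81,"nw":7}}
After op 9 (replace /y/nw 0): {"ccj":53,"gwe":[67,22,18,8],"sht":[48,32,46,32,61],"y":{"a":22,"eei":81,"nw":0}}
After op 10 (remove /sht/3): {"ccj":53,"gwe":[67,22,18,8],"sht":[48,32,46,61],"y":{"a":22,"eei":81,"nw":0}}
After op 11 (add /y/z 0): {"ccj":53,"gwe":[67,22,18,8],"sht":[48,32,46,61],"y":{"a":22,"eei":81,"nw":0,"z":0}}
After op 12 (replace /sht/3 28): {"ccj":53,"gwe":[67,22,18,8],"sht":[48,32,46,28],"y":{"a":22,"eei":81,"nw":0,"z":0}}
After op 13 (replace /sht 6): {"ccj":53,"gwe":[67,22,18,8],"sht":6,"y":{"a":22,"eei":81,"nw":0,"z":0}}
After op 14 (replace /gwe/0 25): {"ccj":53,"gwe":[25,22,18,8],"sht":6,"y":{"a":22,"eei":81,"nw":0,"z":0}}
After op 15 (remove /y/eei): {"ccj":53,"gwe":[25,22,18,8],"sht":6,"y":{"a":22,"nw":0,"z":0}}
After op 16 (replace /sht 21): {"ccj":53,"gwe":[25,22,18,8],"sht":21,"y":{"a":22,"nw":0,"z":0}}
After op 17 (replace /ccj 43): {"ccj":43,"gwe":[25,22,18,8],"sht":21,"y":{"a":22,"nw":0,"z":0}}
After op 18 (replace /ccj 29): {"ccj":29,"gwe":[25,22,18,8],"sht":21,"y":{"a":22,"nw":0,"z":0}}
After op 19 (replace /gwe/1 6): {"ccj":29,"gwe":[25,6,18,8],"sht":21,"y":{"a":22,"nw":0,"z":0}}
After op 20 (add /y/ntn 60): {"ccj":29,"gwe":[25,6,18,8],"sht":21,"y":{"a":22,"ntn":60,"nw":0,"z":0}}

Answer: {"ccj":29,"gwe":[25,6,18,8],"sht":21,"y":{"a":22,"ntn":60,"nw":0,"z":0}}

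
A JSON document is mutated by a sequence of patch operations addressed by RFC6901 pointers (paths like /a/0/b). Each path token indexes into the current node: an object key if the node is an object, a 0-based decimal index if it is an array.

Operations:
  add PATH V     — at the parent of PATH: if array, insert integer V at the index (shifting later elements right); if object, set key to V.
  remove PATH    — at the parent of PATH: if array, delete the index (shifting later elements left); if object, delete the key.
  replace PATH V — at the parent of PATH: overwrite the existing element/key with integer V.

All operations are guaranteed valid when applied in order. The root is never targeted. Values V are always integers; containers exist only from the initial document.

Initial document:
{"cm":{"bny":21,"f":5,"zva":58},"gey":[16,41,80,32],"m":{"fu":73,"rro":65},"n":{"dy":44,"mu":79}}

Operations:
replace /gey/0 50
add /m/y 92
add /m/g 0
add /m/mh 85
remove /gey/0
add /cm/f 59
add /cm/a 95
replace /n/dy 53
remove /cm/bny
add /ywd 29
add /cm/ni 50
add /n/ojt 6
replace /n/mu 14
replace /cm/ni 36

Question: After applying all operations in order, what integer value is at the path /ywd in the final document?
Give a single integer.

After op 1 (replace /gey/0 50): {"cm":{"bny":21,"f":5,"zva":58},"gey":[50,41,80,32],"m":{"fu":73,"rro":65},"n":{"dy":44,"mu":79}}
After op 2 (add /m/y 92): {"cm":{"bny":21,"f":5,"zva":58},"gey":[50,41,80,32],"m":{"fu":73,"rro":65,"y":92},"n":{"dy":44,"mu":79}}
After op 3 (add /m/g 0): {"cm":{"bny":21,"f":5,"zva":58},"gey":[50,41,80,32],"m":{"fu":73,"g":0,"rro":65,"y":92},"n":{"dy":44,"mu":79}}
After op 4 (add /m/mh 85): {"cm":{"bny":21,"f":5,"zva":58},"gey":[50,41,80,32],"m":{"fu":73,"g":0,"mh":85,"rro":65,"y":92},"n":{"dy":44,"mu":79}}
After op 5 (remove /gey/0): {"cm":{"bny":21,"f":5,"zva":58},"gey":[41,80,32],"m":{"fu":73,"g":0,"mh":85,"rro":65,"y":92},"n":{"dy":44,"mu":79}}
After op 6 (add /cm/f 59): {"cm":{"bny":21,"f":59,"zva":58},"gey":[41,80,32],"m":{"fu":73,"g":0,"mh":85,"rro":65,"y":92},"n":{"dy":44,"mu":79}}
After op 7 (add /cm/a 95): {"cm":{"a":95,"bny":21,"f":59,"zva":58},"gey":[41,80,32],"m":{"fu":73,"g":0,"mh":85,"rro":65,"y":92},"n":{"dy":44,"mu":79}}
After op 8 (replace /n/dy 53): {"cm":{"a":95,"bny":21,"f":59,"zva":58},"gey":[41,80,32],"m":{"fu":73,"g":0,"mh":85,"rro":65,"y":92},"n":{"dy":53,"mu":79}}
After op 9 (remove /cm/bny): {"cm":{"a":95,"f":59,"zva":58},"gey":[41,80,32],"m":{"fu":73,"g":0,"mh":85,"rro":65,"y":92},"n":{"dy":53,"mu":79}}
After op 10 (add /ywd 29): {"cm":{"a":95,"f":59,"zva":58},"gey":[41,80,32],"m":{"fu":73,"g":0,"mh":85,"rro":65,"y":92},"n":{"dy":53,"mu":79},"ywd":29}
After op 11 (add /cm/ni 50): {"cm":{"a":95,"f":59,"ni":50,"zva":58},"gey":[41,80,32],"m":{"fu":73,"g":0,"mh":85,"rro":65,"y":92},"n":{"dy":53,"mu":79},"ywd":29}
After op 12 (add /n/ojt 6): {"cm":{"a":95,"f":59,"ni":50,"zva":58},"gey":[41,80,32],"m":{"fu":73,"g":0,"mh":85,"rro":65,"y":92},"n":{"dy":53,"mu":79,"ojt":6},"ywd":29}
After op 13 (replace /n/mu 14): {"cm":{"a":95,"f":59,"ni":50,"zva":58},"gey":[41,80,32],"m":{"fu":73,"g":0,"mh":85,"rro":65,"y":92},"n":{"dy":53,"mu":14,"ojt":6},"ywd":29}
After op 14 (replace /cm/ni 36): {"cm":{"a":95,"f":59,"ni":36,"zva":58},"gey":[41,80,32],"m":{"fu":73,"g":0,"mh":85,"rro":65,"y":92},"n":{"dy":53,"mu":14,"ojt":6},"ywd":29}
Value at /ywd: 29

Answer: 29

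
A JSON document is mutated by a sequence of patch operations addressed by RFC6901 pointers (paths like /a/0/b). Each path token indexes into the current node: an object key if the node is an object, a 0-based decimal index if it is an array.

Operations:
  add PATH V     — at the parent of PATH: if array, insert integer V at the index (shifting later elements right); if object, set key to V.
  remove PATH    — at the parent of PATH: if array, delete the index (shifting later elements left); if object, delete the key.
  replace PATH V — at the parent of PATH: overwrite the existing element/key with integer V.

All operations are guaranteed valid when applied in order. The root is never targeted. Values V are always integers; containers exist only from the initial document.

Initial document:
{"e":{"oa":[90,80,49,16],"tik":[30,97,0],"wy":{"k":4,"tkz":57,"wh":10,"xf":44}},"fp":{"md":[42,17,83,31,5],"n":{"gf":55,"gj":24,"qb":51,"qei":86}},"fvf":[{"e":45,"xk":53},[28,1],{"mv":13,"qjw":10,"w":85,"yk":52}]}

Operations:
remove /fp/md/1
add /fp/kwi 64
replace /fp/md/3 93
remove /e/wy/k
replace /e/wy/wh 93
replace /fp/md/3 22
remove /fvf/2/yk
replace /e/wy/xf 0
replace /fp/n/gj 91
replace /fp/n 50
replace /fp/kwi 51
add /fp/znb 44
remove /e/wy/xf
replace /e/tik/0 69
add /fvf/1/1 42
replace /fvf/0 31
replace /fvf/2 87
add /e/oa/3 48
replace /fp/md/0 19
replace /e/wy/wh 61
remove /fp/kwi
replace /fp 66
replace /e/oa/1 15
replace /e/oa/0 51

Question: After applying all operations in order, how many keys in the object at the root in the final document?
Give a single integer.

Answer: 3

Derivation:
After op 1 (remove /fp/md/1): {"e":{"oa":[90,80,49,16],"tik":[30,97,0],"wy":{"k":4,"tkz":57,"wh":10,"xf":44}},"fp":{"md":[42,83,31,5],"n":{"gf":55,"gj":24,"qb":51,"qei":86}},"fvf":[{"e":45,"xk":53},[28,1],{"mv":13,"qjw":10,"w":85,"yk":52}]}
After op 2 (add /fp/kwi 64): {"e":{"oa":[90,80,49,16],"tik":[30,97,0],"wy":{"k":4,"tkz":57,"wh":10,"xf":44}},"fp":{"kwi":64,"md":[42,83,31,5],"n":{"gf":55,"gj":24,"qb":51,"qei":86}},"fvf":[{"e":45,"xk":53},[28,1],{"mv":13,"qjw":10,"w":85,"yk":52}]}
After op 3 (replace /fp/md/3 93): {"e":{"oa":[90,80,49,16],"tik":[30,97,0],"wy":{"k":4,"tkz":57,"wh":10,"xf":44}},"fp":{"kwi":64,"md":[42,83,31,93],"n":{"gf":55,"gj":24,"qb":51,"qei":86}},"fvf":[{"e":45,"xk":53},[28,1],{"mv":13,"qjw":10,"w":85,"yk":52}]}
After op 4 (remove /e/wy/k): {"e":{"oa":[90,80,49,16],"tik":[30,97,0],"wy":{"tkz":57,"wh":10,"xf":44}},"fp":{"kwi":64,"md":[42,83,31,93],"n":{"gf":55,"gj":24,"qb":51,"qei":86}},"fvf":[{"e":45,"xk":53},[28,1],{"mv":13,"qjw":10,"w":85,"yk":52}]}
After op 5 (replace /e/wy/wh 93): {"e":{"oa":[90,80,49,16],"tik":[30,97,0],"wy":{"tkz":57,"wh":93,"xf":44}},"fp":{"kwi":64,"md":[42,83,31,93],"n":{"gf":55,"gj":24,"qb":51,"qei":86}},"fvf":[{"e":45,"xk":53},[28,1],{"mv":13,"qjw":10,"w":85,"yk":52}]}
After op 6 (replace /fp/md/3 22): {"e":{"oa":[90,80,49,16],"tik":[30,97,0],"wy":{"tkz":57,"wh":93,"xf":44}},"fp":{"kwi":64,"md":[42,83,31,22],"n":{"gf":55,"gj":24,"qb":51,"qei":86}},"fvf":[{"e":45,"xk":53},[28,1],{"mv":13,"qjw":10,"w":85,"yk":52}]}
After op 7 (remove /fvf/2/yk): {"e":{"oa":[90,80,49,16],"tik":[30,97,0],"wy":{"tkz":57,"wh":93,"xf":44}},"fp":{"kwi":64,"md":[42,83,31,22],"n":{"gf":55,"gj":24,"qb":51,"qei":86}},"fvf":[{"e":45,"xk":53},[28,1],{"mv":13,"qjw":10,"w":85}]}
After op 8 (replace /e/wy/xf 0): {"e":{"oa":[90,80,49,16],"tik":[30,97,0],"wy":{"tkz":57,"wh":93,"xf":0}},"fp":{"kwi":64,"md":[42,83,31,22],"n":{"gf":55,"gj":24,"qb":51,"qei":86}},"fvf":[{"e":45,"xk":53},[28,1],{"mv":13,"qjw":10,"w":85}]}
After op 9 (replace /fp/n/gj 91): {"e":{"oa":[90,80,49,16],"tik":[30,97,0],"wy":{"tkz":57,"wh":93,"xf":0}},"fp":{"kwi":64,"md":[42,83,31,22],"n":{"gf":55,"gj":91,"qb":51,"qei":86}},"fvf":[{"e":45,"xk":53},[28,1],{"mv":13,"qjw":10,"w":85}]}
After op 10 (replace /fp/n 50): {"e":{"oa":[90,80,49,16],"tik":[30,97,0],"wy":{"tkz":57,"wh":93,"xf":0}},"fp":{"kwi":64,"md":[42,83,31,22],"n":50},"fvf":[{"e":45,"xk":53},[28,1],{"mv":13,"qjw":10,"w":85}]}
After op 11 (replace /fp/kwi 51): {"e":{"oa":[90,80,49,16],"tik":[30,97,0],"wy":{"tkz":57,"wh":93,"xf":0}},"fp":{"kwi":51,"md":[42,83,31,22],"n":50},"fvf":[{"e":45,"xk":53},[28,1],{"mv":13,"qjw":10,"w":85}]}
After op 12 (add /fp/znb 44): {"e":{"oa":[90,80,49,16],"tik":[30,97,0],"wy":{"tkz":57,"wh":93,"xf":0}},"fp":{"kwi":51,"md":[42,83,31,22],"n":50,"znb":44},"fvf":[{"e":45,"xk":53},[28,1],{"mv":13,"qjw":10,"w":85}]}
After op 13 (remove /e/wy/xf): {"e":{"oa":[90,80,49,16],"tik":[30,97,0],"wy":{"tkz":57,"wh":93}},"fp":{"kwi":51,"md":[42,83,31,22],"n":50,"znb":44},"fvf":[{"e":45,"xk":53},[28,1],{"mv":13,"qjw":10,"w":85}]}
After op 14 (replace /e/tik/0 69): {"e":{"oa":[90,80,49,16],"tik":[69,97,0],"wy":{"tkz":57,"wh":93}},"fp":{"kwi":51,"md":[42,83,31,22],"n":50,"znb":44},"fvf":[{"e":45,"xk":53},[28,1],{"mv":13,"qjw":10,"w":85}]}
After op 15 (add /fvf/1/1 42): {"e":{"oa":[90,80,49,16],"tik":[69,97,0],"wy":{"tkz":57,"wh":93}},"fp":{"kwi":51,"md":[42,83,31,22],"n":50,"znb":44},"fvf":[{"e":45,"xk":53},[28,42,1],{"mv":13,"qjw":10,"w":85}]}
After op 16 (replace /fvf/0 31): {"e":{"oa":[90,80,49,16],"tik":[69,97,0],"wy":{"tkz":57,"wh":93}},"fp":{"kwi":51,"md":[42,83,31,22],"n":50,"znb":44},"fvf":[31,[28,42,1],{"mv":13,"qjw":10,"w":85}]}
After op 17 (replace /fvf/2 87): {"e":{"oa":[90,80,49,16],"tik":[69,97,0],"wy":{"tkz":57,"wh":93}},"fp":{"kwi":51,"md":[42,83,31,22],"n":50,"znb":44},"fvf":[31,[28,42,1],87]}
After op 18 (add /e/oa/3 48): {"e":{"oa":[90,80,49,48,16],"tik":[69,97,0],"wy":{"tkz":57,"wh":93}},"fp":{"kwi":51,"md":[42,83,31,22],"n":50,"znb":44},"fvf":[31,[28,42,1],87]}
After op 19 (replace /fp/md/0 19): {"e":{"oa":[90,80,49,48,16],"tik":[69,97,0],"wy":{"tkz":57,"wh":93}},"fp":{"kwi":51,"md":[19,83,31,22],"n":50,"znb":44},"fvf":[31,[28,42,1],87]}
After op 20 (replace /e/wy/wh 61): {"e":{"oa":[90,80,49,48,16],"tik":[69,97,0],"wy":{"tkz":57,"wh":61}},"fp":{"kwi":51,"md":[19,83,31,22],"n":50,"znb":44},"fvf":[31,[28,42,1],87]}
After op 21 (remove /fp/kwi): {"e":{"oa":[90,80,49,48,16],"tik":[69,97,0],"wy":{"tkz":57,"wh":61}},"fp":{"md":[19,83,31,22],"n":50,"znb":44},"fvf":[31,[28,42,1],87]}
After op 22 (replace /fp 66): {"e":{"oa":[90,80,49,48,16],"tik":[69,97,0],"wy":{"tkz":57,"wh":61}},"fp":66,"fvf":[31,[28,42,1],87]}
After op 23 (replace /e/oa/1 15): {"e":{"oa":[90,15,49,48,16],"tik":[69,97,0],"wy":{"tkz":57,"wh":61}},"fp":66,"fvf":[31,[28,42,1],87]}
After op 24 (replace /e/oa/0 51): {"e":{"oa":[51,15,49,48,16],"tik":[69,97,0],"wy":{"tkz":57,"wh":61}},"fp":66,"fvf":[31,[28,42,1],87]}
Size at the root: 3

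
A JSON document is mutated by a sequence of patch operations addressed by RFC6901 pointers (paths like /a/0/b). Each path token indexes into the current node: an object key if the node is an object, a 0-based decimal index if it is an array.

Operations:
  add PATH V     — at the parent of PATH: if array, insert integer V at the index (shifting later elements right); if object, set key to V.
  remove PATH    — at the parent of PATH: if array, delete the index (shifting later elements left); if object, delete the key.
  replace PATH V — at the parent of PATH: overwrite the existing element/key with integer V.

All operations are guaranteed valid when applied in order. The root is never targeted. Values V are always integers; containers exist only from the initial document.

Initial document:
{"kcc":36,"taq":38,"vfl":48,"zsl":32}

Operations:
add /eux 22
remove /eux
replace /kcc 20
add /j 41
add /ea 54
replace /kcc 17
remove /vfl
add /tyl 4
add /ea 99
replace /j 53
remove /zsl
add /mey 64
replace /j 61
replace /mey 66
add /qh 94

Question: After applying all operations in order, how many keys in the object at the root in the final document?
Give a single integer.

After op 1 (add /eux 22): {"eux":22,"kcc":36,"taq":38,"vfl":48,"zsl":32}
After op 2 (remove /eux): {"kcc":36,"taq":38,"vfl":48,"zsl":32}
After op 3 (replace /kcc 20): {"kcc":20,"taq":38,"vfl":48,"zsl":32}
After op 4 (add /j 41): {"j":41,"kcc":20,"taq":38,"vfl":48,"zsl":32}
After op 5 (add /ea 54): {"ea":54,"j":41,"kcc":20,"taq":38,"vfl":48,"zsl":32}
After op 6 (replace /kcc 17): {"ea":54,"j":41,"kcc":17,"taq":38,"vfl":48,"zsl":32}
After op 7 (remove /vfl): {"ea":54,"j":41,"kcc":17,"taq":38,"zsl":32}
After op 8 (add /tyl 4): {"ea":54,"j":41,"kcc":17,"taq":38,"tyl":4,"zsl":32}
After op 9 (add /ea 99): {"ea":99,"j":41,"kcc":17,"taq":38,"tyl":4,"zsl":32}
After op 10 (replace /j 53): {"ea":99,"j":53,"kcc":17,"taq":38,"tyl":4,"zsl":32}
After op 11 (remove /zsl): {"ea":99,"j":53,"kcc":17,"taq":38,"tyl":4}
After op 12 (add /mey 64): {"ea":99,"j":53,"kcc":17,"mey":64,"taq":38,"tyl":4}
After op 13 (replace /j 61): {"ea":99,"j":61,"kcc":17,"mey":64,"taq":38,"tyl":4}
After op 14 (replace /mey 66): {"ea":99,"j":61,"kcc":17,"mey":66,"taq":38,"tyl":4}
After op 15 (add /qh 94): {"ea":99,"j":61,"kcc":17,"mey":66,"qh":94,"taq":38,"tyl":4}
Size at the root: 7

Answer: 7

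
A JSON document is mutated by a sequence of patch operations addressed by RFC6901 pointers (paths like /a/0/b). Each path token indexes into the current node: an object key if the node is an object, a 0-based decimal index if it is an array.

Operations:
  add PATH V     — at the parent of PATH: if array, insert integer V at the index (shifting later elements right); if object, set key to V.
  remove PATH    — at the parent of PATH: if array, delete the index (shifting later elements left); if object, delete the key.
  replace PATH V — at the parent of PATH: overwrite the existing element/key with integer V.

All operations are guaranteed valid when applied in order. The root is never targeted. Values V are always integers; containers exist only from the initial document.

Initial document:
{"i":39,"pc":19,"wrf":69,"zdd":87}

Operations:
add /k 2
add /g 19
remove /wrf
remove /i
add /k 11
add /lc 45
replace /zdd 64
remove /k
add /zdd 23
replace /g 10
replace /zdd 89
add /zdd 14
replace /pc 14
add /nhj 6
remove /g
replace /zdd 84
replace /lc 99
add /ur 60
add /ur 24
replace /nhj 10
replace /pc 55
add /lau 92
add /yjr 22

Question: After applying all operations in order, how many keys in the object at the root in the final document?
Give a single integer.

Answer: 7

Derivation:
After op 1 (add /k 2): {"i":39,"k":2,"pc":19,"wrf":69,"zdd":87}
After op 2 (add /g 19): {"g":19,"i":39,"k":2,"pc":19,"wrf":69,"zdd":87}
After op 3 (remove /wrf): {"g":19,"i":39,"k":2,"pc":19,"zdd":87}
After op 4 (remove /i): {"g":19,"k":2,"pc":19,"zdd":87}
After op 5 (add /k 11): {"g":19,"k":11,"pc":19,"zdd":87}
After op 6 (add /lc 45): {"g":19,"k":11,"lc":45,"pc":19,"zdd":87}
After op 7 (replace /zdd 64): {"g":19,"k":11,"lc":45,"pc":19,"zdd":64}
After op 8 (remove /k): {"g":19,"lc":45,"pc":19,"zdd":64}
After op 9 (add /zdd 23): {"g":19,"lc":45,"pc":19,"zdd":23}
After op 10 (replace /g 10): {"g":10,"lc":45,"pc":19,"zdd":23}
After op 11 (replace /zdd 89): {"g":10,"lc":45,"pc":19,"zdd":89}
After op 12 (add /zdd 14): {"g":10,"lc":45,"pc":19,"zdd":14}
After op 13 (replace /pc 14): {"g":10,"lc":45,"pc":14,"zdd":14}
After op 14 (add /nhj 6): {"g":10,"lc":45,"nhj":6,"pc":14,"zdd":14}
After op 15 (remove /g): {"lc":45,"nhj":6,"pc":14,"zdd":14}
After op 16 (replace /zdd 84): {"lc":45,"nhj":6,"pc":14,"zdd":84}
After op 17 (replace /lc 99): {"lc":99,"nhj":6,"pc":14,"zdd":84}
After op 18 (add /ur 60): {"lc":99,"nhj":6,"pc":14,"ur":60,"zdd":84}
After op 19 (add /ur 24): {"lc":99,"nhj":6,"pc":14,"ur":24,"zdd":84}
After op 20 (replace /nhj 10): {"lc":99,"nhj":10,"pc":14,"ur":24,"zdd":84}
After op 21 (replace /pc 55): {"lc":99,"nhj":10,"pc":55,"ur":24,"zdd":84}
After op 22 (add /lau 92): {"lau":92,"lc":99,"nhj":10,"pc":55,"ur":24,"zdd":84}
After op 23 (add /yjr 22): {"lau":92,"lc":99,"nhj":10,"pc":55,"ur":24,"yjr":22,"zdd":84}
Size at the root: 7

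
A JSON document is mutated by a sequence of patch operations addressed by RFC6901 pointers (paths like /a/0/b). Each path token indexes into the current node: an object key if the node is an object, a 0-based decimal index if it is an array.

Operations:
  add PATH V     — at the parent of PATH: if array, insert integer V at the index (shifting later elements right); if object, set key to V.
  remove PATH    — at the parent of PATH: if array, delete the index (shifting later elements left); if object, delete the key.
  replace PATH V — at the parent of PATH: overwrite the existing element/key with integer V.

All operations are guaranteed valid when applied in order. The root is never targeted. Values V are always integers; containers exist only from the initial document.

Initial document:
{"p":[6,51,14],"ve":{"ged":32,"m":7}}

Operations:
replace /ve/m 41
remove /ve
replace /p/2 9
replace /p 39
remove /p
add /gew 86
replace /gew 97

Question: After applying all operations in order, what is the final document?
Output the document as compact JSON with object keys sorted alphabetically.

After op 1 (replace /ve/m 41): {"p":[6,51,14],"ve":{"ged":32,"m":41}}
After op 2 (remove /ve): {"p":[6,51,14]}
After op 3 (replace /p/2 9): {"p":[6,51,9]}
After op 4 (replace /p 39): {"p":39}
After op 5 (remove /p): {}
After op 6 (add /gew 86): {"gew":86}
After op 7 (replace /gew 97): {"gew":97}

Answer: {"gew":97}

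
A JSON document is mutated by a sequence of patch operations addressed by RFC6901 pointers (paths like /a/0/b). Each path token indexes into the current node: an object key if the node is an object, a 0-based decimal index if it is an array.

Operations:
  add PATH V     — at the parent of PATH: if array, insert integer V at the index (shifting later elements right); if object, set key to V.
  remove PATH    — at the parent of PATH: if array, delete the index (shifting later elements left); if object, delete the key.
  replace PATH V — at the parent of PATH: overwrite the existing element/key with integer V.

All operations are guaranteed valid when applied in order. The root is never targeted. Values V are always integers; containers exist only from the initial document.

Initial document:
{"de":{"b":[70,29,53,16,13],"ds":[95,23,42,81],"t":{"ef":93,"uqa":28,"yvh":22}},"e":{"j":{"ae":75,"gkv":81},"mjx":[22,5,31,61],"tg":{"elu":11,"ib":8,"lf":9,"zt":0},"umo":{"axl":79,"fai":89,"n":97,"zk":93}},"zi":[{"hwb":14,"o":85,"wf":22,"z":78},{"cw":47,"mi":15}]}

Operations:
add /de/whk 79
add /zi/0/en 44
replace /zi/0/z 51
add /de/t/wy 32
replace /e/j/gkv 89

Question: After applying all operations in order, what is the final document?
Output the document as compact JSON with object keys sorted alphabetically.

After op 1 (add /de/whk 79): {"de":{"b":[70,29,53,16,13],"ds":[95,23,42,81],"t":{"ef":93,"uqa":28,"yvh":22},"whk":79},"e":{"j":{"ae":75,"gkv":81},"mjx":[22,5,31,61],"tg":{"elu":11,"ib":8,"lf":9,"zt":0},"umo":{"axl":79,"fai":89,"n":97,"zk":93}},"zi":[{"hwb":14,"o":85,"wf":22,"z":78},{"cw":47,"mi":15}]}
After op 2 (add /zi/0/en 44): {"de":{"b":[70,29,53,16,13],"ds":[95,23,42,81],"t":{"ef":93,"uqa":28,"yvh":22},"whk":79},"e":{"j":{"ae":75,"gkv":81},"mjx":[22,5,31,61],"tg":{"elu":11,"ib":8,"lf":9,"zt":0},"umo":{"axl":79,"fai":89,"n":97,"zk":93}},"zi":[{"en":44,"hwb":14,"o":85,"wf":22,"z":78},{"cw":47,"mi":15}]}
After op 3 (replace /zi/0/z 51): {"de":{"b":[70,29,53,16,13],"ds":[95,23,42,81],"t":{"ef":93,"uqa":28,"yvh":22},"whk":79},"e":{"j":{"ae":75,"gkv":81},"mjx":[22,5,31,61],"tg":{"elu":11,"ib":8,"lf":9,"zt":0},"umo":{"axl":79,"fai":89,"n":97,"zk":93}},"zi":[{"en":44,"hwb":14,"o":85,"wf":22,"z":51},{"cw":47,"mi":15}]}
After op 4 (add /de/t/wy 32): {"de":{"b":[70,29,53,16,13],"ds":[95,23,42,81],"t":{"ef":93,"uqa":28,"wy":32,"yvh":22},"whk":79},"e":{"j":{"ae":75,"gkv":81},"mjx":[22,5,31,61],"tg":{"elu":11,"ib":8,"lf":9,"zt":0},"umo":{"axl":79,"fai":89,"n":97,"zk":93}},"zi":[{"en":44,"hwb":14,"o":85,"wf":22,"z":51},{"cw":47,"mi":15}]}
After op 5 (replace /e/j/gkv 89): {"de":{"b":[70,29,53,16,13],"ds":[95,23,42,81],"t":{"ef":93,"uqa":28,"wy":32,"yvh":22},"whk":79},"e":{"j":{"ae":75,"gkv":89},"mjx":[22,5,31,61],"tg":{"elu":11,"ib":8,"lf":9,"zt":0},"umo":{"axl":79,"fai":89,"n":97,"zk":93}},"zi":[{"en":44,"hwb":14,"o":85,"wf":22,"z":51},{"cw":47,"mi":15}]}

Answer: {"de":{"b":[70,29,53,16,13],"ds":[95,23,42,81],"t":{"ef":93,"uqa":28,"wy":32,"yvh":22},"whk":79},"e":{"j":{"ae":75,"gkv":89},"mjx":[22,5,31,61],"tg":{"elu":11,"ib":8,"lf":9,"zt":0},"umo":{"axl":79,"fai":89,"n":97,"zk":93}},"zi":[{"en":44,"hwb":14,"o":85,"wf":22,"z":51},{"cw":47,"mi":15}]}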